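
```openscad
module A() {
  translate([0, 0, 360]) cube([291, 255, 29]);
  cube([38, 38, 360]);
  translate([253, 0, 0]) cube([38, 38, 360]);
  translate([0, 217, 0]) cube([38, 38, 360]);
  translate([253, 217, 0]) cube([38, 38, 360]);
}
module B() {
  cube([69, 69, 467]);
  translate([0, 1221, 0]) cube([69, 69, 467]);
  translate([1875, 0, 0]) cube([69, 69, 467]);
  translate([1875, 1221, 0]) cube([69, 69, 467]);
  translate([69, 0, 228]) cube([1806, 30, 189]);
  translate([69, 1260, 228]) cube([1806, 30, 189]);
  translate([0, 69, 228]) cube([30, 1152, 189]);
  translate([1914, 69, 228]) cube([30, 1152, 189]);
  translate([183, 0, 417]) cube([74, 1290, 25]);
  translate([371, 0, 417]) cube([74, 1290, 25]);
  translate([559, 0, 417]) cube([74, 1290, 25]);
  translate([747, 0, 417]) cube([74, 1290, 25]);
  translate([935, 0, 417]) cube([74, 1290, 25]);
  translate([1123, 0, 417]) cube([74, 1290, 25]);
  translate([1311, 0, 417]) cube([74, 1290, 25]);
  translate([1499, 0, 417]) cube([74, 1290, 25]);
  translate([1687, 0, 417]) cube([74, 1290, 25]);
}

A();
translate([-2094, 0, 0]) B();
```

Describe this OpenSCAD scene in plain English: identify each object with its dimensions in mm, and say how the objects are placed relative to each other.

A is a simple wooden stool: a rectangular seat 291 mm (x) by 255 mm (y), 29 mm thick, top face at z = 389 mm, on four square legs, each 38×38 mm in cross-section. The legs rest on z = 0, each flush with a corner of the seat.

B is a bed frame 1944 mm long (x) by 1290 mm wide (y). Four 69×69 mm corner posts, 467 mm tall, at the corners of the footprint. Four rails of 30 mm thickness and 189 mm height run between adjacent posts with their undersides at z = 228 mm, their outer faces flush with the outside of the frame (the two x-running rails run between the posts' inner faces; the two y-running rails run between the posts' inner faces). 9 slats, each 74 mm wide (x) and 25 mm thick, lie across the top of the two x-running rails, running the full 1290 mm width of the frame in y; the slats are evenly spaced along x between the inner faces of the end posts with equal gaps (rounded down to the nearest mm) at the −x end and between each pair — any rounding remainder accumulates at the +x end.

The bed frame is on the floor beside the stool on its −x side.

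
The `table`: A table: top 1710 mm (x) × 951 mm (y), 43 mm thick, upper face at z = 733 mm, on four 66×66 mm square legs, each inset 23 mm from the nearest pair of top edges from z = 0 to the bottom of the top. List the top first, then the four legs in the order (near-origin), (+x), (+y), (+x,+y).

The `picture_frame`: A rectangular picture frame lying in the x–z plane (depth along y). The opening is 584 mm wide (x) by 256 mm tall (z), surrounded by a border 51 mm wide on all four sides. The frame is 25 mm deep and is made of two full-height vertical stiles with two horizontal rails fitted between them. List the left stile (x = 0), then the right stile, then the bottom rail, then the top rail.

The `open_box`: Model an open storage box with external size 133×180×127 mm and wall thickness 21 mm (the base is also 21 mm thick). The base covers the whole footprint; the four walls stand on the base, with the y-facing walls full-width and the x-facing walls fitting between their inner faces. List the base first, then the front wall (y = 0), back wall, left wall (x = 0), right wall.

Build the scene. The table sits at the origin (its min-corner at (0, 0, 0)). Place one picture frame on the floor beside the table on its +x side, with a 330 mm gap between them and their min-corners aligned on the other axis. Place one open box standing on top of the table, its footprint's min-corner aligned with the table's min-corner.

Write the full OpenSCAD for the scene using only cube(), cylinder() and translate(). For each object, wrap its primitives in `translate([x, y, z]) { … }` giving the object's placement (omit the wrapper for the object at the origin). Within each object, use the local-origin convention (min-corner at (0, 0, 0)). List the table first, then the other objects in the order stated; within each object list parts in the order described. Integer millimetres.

translate([0, 0, 690]) cube([1710, 951, 43]);
translate([23, 23, 0]) cube([66, 66, 690]);
translate([1621, 23, 0]) cube([66, 66, 690]);
translate([23, 862, 0]) cube([66, 66, 690]);
translate([1621, 862, 0]) cube([66, 66, 690]);
translate([2040, 0, 0]) {
  cube([51, 25, 358]);
  translate([635, 0, 0]) cube([51, 25, 358]);
  translate([51, 0, 0]) cube([584, 25, 51]);
  translate([51, 0, 307]) cube([584, 25, 51]);
}
translate([0, 0, 733]) {
  cube([133, 180, 21]);
  translate([0, 0, 21]) cube([133, 21, 106]);
  translate([0, 159, 21]) cube([133, 21, 106]);
  translate([0, 21, 21]) cube([21, 138, 106]);
  translate([112, 21, 21]) cube([21, 138, 106]);
}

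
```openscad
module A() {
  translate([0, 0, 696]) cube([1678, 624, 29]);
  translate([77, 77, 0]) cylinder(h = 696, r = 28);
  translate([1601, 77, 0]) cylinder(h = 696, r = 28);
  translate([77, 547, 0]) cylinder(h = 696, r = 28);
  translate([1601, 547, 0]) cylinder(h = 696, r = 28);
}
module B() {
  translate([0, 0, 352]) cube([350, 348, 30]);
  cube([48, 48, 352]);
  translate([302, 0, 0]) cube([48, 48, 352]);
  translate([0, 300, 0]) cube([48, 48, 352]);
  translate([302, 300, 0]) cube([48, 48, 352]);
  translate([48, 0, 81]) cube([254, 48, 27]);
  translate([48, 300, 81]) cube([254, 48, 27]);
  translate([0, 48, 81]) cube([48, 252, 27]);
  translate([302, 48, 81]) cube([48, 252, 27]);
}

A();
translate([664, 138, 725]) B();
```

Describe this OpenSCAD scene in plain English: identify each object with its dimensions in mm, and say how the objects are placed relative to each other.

A is a rectangular dining table. The top is 1678×624×29 mm with its upper surface at z = 725 mm. It stands on four round legs of 56 mm diameter, each leg's bounding box inset 49 mm from the nearest pair of top edges, running from the floor to the underside of the top.

B is a four-legged stool. The seat is 350×348 mm, 30 mm thick, top at z = 382 mm. It stands on four square legs, each 48×48 mm in cross-section, from z = 0 to the seat underside, each flush with a corner of the seat. Four stretchers, 48 mm wide and 27 mm tall, connect adjacent legs with their undersides at z = 81 mm, each running between the inner faces of the legs it joins and aligned with the legs' outer faces on the other axis.

The stool is on top of the table, centred.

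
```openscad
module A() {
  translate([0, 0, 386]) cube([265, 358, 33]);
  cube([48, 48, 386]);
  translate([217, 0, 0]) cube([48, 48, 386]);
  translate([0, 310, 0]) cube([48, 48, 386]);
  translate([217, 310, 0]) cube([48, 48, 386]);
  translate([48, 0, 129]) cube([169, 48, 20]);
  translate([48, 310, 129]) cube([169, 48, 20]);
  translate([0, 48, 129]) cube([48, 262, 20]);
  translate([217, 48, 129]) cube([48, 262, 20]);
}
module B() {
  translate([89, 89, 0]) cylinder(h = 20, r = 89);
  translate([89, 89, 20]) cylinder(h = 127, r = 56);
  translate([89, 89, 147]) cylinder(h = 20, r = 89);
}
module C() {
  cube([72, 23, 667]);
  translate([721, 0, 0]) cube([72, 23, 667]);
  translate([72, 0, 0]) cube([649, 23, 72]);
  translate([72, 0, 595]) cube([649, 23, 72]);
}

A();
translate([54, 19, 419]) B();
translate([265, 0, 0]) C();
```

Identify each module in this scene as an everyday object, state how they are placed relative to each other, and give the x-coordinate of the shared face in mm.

The stool's +x face and the picture frame's −x face are both at x = 265 mm.

A is a stool. B is a spool. C is a picture frame. The spool is on top of the stool. The picture frame is against the stool's +x side, with their −y faces flush. The x-coordinate of the shared face is 265 mm.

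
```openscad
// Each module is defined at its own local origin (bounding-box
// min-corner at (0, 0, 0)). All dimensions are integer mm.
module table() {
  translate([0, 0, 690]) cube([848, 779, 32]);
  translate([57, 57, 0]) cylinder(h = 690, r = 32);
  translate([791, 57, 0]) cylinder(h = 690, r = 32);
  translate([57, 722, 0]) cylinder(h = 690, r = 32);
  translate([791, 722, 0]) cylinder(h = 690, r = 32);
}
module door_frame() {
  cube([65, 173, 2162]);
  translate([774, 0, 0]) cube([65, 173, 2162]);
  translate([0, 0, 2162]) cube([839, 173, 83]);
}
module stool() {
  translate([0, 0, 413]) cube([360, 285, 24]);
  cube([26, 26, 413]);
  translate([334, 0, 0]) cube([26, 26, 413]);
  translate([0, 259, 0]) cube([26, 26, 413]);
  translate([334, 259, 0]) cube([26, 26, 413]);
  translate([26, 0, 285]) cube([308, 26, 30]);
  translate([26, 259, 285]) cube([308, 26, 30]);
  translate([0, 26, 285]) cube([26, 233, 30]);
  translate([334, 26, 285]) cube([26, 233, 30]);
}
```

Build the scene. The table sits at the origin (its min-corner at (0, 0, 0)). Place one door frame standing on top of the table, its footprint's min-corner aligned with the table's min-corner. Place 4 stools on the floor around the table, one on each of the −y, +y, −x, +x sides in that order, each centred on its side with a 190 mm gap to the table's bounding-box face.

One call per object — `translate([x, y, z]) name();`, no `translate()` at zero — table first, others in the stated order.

table();
translate([0, 0, 722]) door_frame();
translate([244, -475, 0]) stool();
translate([244, 969, 0]) stool();
translate([-550, 247, 0]) stool();
translate([1038, 247, 0]) stool();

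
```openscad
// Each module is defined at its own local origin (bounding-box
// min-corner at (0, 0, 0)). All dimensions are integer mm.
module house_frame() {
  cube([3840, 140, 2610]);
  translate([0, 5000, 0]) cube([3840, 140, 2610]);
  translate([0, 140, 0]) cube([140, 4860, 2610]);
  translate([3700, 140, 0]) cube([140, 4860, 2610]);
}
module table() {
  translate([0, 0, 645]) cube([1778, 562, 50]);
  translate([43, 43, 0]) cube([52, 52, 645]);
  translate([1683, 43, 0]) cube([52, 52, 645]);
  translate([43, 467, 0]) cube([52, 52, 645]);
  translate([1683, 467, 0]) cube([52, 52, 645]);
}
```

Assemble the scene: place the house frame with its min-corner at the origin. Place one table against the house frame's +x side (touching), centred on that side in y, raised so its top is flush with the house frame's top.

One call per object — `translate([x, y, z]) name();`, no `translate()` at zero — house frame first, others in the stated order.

house_frame();
translate([3840, 2289, 1915]) table();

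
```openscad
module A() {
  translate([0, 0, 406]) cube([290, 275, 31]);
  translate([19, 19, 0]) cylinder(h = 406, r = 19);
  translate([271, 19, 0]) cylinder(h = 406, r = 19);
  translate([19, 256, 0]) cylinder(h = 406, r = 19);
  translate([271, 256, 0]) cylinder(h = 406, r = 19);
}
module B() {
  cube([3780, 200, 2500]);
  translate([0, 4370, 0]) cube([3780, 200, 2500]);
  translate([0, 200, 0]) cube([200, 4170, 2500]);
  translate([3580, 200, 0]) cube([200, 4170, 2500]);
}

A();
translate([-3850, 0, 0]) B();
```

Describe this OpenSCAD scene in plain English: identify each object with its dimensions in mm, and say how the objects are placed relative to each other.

A is a simple wooden stool: a rectangular seat 290 mm (x) by 275 mm (y), 31 mm thick, top face at z = 437 mm, on four round legs, each 38 mm in diameter. The legs rest on z = 0, each leg's axis is inset half a diameter from the nearest pair of seat edges (so the leg's bounding box is flush with the corner).

B is a box-shaped house frame (walls only): outside footprint 3780×4570 mm, wall height 2500 mm, wall thickness 200 mm. The two y-facing walls run the full x-width; the two x-facing walls fit between the inner faces of the y-facing walls.

The house frame is on the floor beside the stool on its −x side.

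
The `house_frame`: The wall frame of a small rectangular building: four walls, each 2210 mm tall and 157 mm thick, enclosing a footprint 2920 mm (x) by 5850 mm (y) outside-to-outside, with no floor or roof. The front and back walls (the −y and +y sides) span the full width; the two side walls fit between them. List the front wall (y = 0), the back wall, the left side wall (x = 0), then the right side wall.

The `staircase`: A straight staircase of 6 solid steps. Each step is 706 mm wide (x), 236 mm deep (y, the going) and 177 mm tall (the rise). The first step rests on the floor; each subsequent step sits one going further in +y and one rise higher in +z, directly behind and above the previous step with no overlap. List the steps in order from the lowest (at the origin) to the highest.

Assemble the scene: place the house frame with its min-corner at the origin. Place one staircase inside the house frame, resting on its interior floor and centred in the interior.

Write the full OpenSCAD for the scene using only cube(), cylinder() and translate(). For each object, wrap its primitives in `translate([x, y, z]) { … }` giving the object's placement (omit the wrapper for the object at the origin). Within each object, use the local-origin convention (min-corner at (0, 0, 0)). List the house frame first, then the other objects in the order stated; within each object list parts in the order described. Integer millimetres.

cube([2920, 157, 2210]);
translate([0, 5693, 0]) cube([2920, 157, 2210]);
translate([0, 157, 0]) cube([157, 5536, 2210]);
translate([2763, 157, 0]) cube([157, 5536, 2210]);
translate([1107, 2217, 0]) {
  cube([706, 236, 177]);
  translate([0, 236, 177]) cube([706, 236, 177]);
  translate([0, 472, 354]) cube([706, 236, 177]);
  translate([0, 708, 531]) cube([706, 236, 177]);
  translate([0, 944, 708]) cube([706, 236, 177]);
  translate([0, 1180, 885]) cube([706, 236, 177]);
}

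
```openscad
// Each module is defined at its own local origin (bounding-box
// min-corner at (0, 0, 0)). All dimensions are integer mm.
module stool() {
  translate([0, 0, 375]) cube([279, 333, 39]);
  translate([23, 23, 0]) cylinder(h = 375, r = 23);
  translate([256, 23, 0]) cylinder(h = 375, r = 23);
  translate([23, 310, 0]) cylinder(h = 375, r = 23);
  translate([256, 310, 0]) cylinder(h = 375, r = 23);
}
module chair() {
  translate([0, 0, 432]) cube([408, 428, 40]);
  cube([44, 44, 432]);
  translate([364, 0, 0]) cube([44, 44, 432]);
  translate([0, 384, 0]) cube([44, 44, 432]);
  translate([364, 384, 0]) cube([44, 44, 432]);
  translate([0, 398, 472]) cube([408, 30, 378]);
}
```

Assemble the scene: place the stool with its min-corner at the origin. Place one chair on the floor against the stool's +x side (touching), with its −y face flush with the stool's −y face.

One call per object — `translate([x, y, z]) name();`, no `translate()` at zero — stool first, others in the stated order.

stool();
translate([279, 0, 0]) chair();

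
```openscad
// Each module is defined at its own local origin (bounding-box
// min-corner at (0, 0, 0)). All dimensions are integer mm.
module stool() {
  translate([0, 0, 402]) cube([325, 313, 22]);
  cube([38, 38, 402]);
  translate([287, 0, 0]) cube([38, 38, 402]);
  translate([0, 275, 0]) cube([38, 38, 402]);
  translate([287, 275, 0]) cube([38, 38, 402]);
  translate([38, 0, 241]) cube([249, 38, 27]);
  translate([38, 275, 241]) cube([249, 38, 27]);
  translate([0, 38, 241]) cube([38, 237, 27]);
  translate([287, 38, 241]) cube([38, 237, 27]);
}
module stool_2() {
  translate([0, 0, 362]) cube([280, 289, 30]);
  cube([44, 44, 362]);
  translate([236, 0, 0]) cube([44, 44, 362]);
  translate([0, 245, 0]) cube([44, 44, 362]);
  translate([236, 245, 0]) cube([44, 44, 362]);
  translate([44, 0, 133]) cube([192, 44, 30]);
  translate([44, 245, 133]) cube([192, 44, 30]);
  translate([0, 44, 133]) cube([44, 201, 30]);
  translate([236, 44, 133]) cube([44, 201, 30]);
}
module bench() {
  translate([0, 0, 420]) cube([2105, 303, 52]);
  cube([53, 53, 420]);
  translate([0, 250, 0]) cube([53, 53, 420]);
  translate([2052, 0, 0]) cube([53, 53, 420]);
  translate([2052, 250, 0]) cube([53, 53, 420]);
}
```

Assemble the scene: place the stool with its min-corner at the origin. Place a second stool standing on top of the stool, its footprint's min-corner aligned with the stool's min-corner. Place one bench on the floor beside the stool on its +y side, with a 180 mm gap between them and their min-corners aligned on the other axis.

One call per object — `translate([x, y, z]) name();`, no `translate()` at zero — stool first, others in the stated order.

stool();
translate([0, 0, 424]) stool_2();
translate([0, 493, 0]) bench();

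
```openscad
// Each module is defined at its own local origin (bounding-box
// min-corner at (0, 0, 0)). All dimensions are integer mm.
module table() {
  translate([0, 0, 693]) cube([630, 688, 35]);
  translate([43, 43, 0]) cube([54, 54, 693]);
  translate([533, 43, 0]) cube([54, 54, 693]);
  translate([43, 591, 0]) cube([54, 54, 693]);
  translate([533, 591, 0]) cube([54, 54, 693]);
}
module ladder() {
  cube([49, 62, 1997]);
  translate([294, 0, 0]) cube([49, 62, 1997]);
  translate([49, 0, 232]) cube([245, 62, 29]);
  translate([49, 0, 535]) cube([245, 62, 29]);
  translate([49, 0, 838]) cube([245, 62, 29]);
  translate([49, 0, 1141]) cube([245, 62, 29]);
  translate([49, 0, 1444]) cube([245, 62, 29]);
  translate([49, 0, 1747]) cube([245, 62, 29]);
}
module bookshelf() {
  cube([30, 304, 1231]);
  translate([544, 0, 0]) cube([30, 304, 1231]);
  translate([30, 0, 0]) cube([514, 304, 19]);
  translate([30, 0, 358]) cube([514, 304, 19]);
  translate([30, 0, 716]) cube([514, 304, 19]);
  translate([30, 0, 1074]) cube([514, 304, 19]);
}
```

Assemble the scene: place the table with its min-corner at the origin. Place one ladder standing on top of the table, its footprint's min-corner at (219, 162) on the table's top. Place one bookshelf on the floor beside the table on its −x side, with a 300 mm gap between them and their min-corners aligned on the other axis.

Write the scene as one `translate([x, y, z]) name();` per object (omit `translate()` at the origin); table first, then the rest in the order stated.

table();
translate([219, 162, 728]) ladder();
translate([-874, 0, 0]) bookshelf();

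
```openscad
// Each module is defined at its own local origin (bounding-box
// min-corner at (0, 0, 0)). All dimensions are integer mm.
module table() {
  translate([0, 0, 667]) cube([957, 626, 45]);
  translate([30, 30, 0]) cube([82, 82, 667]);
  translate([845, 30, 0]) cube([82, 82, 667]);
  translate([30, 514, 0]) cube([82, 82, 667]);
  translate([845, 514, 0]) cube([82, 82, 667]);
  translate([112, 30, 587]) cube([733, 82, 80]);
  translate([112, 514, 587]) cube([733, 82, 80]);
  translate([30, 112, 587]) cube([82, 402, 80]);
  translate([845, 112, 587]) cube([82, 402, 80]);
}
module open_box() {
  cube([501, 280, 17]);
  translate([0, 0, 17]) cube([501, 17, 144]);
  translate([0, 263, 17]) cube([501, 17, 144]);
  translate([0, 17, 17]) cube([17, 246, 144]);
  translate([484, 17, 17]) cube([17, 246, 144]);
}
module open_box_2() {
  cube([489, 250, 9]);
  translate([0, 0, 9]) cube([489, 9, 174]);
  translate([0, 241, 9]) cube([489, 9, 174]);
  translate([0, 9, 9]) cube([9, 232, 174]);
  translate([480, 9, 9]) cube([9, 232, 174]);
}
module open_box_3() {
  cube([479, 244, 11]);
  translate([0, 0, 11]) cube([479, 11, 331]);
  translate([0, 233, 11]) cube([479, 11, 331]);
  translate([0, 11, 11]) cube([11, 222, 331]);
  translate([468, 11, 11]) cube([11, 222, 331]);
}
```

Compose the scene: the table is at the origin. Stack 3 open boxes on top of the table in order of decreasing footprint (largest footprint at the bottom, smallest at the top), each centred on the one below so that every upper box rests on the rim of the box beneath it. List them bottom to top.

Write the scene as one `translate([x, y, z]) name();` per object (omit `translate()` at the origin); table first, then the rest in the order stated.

table();
translate([228, 173, 712]) open_box();
translate([234, 188, 873]) open_box_2();
translate([239, 191, 1056]) open_box_3();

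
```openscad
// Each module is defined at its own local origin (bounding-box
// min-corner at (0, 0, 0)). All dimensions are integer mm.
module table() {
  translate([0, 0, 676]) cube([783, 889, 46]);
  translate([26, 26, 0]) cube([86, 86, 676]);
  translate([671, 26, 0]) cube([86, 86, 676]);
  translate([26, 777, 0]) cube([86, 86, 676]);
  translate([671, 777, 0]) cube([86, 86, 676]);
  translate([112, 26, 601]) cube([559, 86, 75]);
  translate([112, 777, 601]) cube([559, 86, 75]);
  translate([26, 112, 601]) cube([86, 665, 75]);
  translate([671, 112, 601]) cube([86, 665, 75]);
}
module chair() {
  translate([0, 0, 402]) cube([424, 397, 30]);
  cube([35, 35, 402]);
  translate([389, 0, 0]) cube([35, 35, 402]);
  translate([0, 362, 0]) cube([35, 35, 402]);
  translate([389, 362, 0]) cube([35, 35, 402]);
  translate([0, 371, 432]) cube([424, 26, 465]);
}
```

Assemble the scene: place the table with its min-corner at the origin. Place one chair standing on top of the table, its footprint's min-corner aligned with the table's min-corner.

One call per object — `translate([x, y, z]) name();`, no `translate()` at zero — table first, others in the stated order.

table();
translate([0, 0, 722]) chair();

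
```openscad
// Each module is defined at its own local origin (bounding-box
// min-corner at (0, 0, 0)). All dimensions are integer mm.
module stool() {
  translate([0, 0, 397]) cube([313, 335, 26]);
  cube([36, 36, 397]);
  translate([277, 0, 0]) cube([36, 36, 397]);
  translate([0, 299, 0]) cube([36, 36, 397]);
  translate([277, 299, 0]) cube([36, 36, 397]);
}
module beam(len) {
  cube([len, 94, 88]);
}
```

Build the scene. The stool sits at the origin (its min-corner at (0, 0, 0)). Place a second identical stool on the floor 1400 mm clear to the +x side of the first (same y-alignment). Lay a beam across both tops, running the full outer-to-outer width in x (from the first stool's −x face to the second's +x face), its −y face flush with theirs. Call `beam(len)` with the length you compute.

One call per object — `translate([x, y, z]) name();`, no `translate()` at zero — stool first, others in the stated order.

stool();
translate([1713, 0, 0]) stool();
translate([0, 0, 423]) beam(2026);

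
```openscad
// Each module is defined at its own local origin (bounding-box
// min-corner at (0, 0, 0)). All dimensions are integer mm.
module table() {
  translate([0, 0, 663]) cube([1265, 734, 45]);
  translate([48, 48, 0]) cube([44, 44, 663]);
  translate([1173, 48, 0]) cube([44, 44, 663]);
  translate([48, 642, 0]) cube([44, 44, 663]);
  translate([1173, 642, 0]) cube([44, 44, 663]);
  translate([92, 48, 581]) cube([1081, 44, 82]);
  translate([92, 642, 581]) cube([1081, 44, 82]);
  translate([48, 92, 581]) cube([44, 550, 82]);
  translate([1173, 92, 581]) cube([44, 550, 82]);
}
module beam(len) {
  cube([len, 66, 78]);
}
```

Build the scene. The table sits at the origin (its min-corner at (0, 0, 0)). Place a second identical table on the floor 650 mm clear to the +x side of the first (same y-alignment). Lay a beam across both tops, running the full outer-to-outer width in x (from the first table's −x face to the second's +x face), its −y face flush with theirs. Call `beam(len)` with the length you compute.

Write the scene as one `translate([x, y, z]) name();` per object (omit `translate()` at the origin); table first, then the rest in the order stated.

table();
translate([1915, 0, 0]) table();
translate([0, 0, 708]) beam(3180);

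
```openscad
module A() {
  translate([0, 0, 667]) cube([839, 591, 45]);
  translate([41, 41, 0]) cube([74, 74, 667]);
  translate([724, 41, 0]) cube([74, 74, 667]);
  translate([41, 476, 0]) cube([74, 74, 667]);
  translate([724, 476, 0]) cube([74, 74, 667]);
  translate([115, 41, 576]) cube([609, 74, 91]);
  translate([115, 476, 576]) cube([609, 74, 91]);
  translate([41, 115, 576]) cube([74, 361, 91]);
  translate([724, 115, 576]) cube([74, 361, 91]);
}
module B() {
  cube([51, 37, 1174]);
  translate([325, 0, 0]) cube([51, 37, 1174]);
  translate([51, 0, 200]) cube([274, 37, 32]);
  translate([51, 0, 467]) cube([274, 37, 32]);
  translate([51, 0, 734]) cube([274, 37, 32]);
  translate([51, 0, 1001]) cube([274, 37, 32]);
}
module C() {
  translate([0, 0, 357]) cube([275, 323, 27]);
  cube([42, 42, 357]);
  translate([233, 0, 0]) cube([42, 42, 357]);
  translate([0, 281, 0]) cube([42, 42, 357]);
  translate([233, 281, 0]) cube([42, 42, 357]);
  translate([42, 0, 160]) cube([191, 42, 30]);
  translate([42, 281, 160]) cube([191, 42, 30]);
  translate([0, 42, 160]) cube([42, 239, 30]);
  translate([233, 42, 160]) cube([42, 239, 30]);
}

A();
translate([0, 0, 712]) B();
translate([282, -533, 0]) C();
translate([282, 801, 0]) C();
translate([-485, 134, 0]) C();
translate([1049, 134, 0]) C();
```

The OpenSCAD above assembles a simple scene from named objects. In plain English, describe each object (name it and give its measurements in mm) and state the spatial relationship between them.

A is a rectangular dining table. The top is 839×591×45 mm with its upper surface at z = 712 mm. It stands on four 74×74 mm square legs, each inset 41 mm from the nearest pair of top edges, running from the floor to the underside of the top. Four apron rails, 74 mm thick and 91 mm tall, run between adjacent legs with their top edges flush with the underside of the top and their outer faces flush with the legs' outer faces.

B is a straight ladder. Two 51×37 mm vertical rails, 1174 mm tall, stand 376 mm apart (outside-to-outside) with their front faces coplanar on the −y side. 4 rungs, each 37 mm deep and 32 mm tall, span between the inner faces of the rails, front faces flush with the rails. The lowest rung's underside is at z = 200 mm and rungs are spaced 267 mm apart (underside to underside).

C is a four-legged stool. The seat is 275×323 mm, 27 mm thick, top at z = 384 mm. It stands on four square legs, each 42×42 mm in cross-section, from z = 0 to the seat underside, each flush with a corner of the seat. Four stretchers, 42 mm wide and 30 mm tall, connect adjacent legs with their undersides at z = 160 mm, each running between the inner faces of the legs it joins and aligned with the legs' outer faces on the other axis.

The ladder is on top of the table. Four stools sit around the table at the −y, +y, −x, +x sides.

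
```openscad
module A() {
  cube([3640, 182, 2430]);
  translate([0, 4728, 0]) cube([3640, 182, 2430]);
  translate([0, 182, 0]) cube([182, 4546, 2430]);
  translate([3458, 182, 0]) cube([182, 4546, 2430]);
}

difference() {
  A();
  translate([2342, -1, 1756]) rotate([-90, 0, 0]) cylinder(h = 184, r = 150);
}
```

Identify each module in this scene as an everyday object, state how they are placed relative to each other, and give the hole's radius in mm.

A is a house frame. The house frame has a circular hole through its front wall. The hole's radius is 150 mm.

The subtracted cylinder has r = 150 mm.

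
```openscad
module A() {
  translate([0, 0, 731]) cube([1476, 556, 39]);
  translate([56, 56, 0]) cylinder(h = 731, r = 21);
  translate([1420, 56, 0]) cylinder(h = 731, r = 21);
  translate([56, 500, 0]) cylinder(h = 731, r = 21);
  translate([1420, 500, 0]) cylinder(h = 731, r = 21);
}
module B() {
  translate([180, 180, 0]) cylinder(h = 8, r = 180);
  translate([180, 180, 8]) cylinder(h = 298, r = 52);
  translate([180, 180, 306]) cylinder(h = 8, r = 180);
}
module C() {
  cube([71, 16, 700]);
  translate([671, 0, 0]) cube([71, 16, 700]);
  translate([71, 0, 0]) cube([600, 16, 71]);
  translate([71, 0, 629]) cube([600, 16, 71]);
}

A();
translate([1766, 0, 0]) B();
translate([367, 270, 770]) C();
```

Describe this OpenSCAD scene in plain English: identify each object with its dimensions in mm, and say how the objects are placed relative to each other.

A is a rectangular dining table. The top is 1476×556×39 mm with its upper surface at z = 770 mm. It stands on four round legs of 42 mm diameter, each leg's bounding box inset 35 mm from the nearest pair of top edges, running from the floor to the underside of the top.

B is a spool: two coaxial disc flanges of radius 180 mm and thickness 8 mm, joined by a core cylinder of radius 52 mm and height 298 mm. The lower flange rests on z = 0 and the three cylinders share a vertical axis.

C is a picture frame with a 600×558 mm rectangular opening (x by z) and a uniform 71 mm border on every side. Frame depth is 16 mm along y. It is built from two vertical stiles running the full outside height and two horizontal rails spanning the gap between the stiles.

The spool is on the floor beside the table on its +x side. The picture frame is on top of the table, centred.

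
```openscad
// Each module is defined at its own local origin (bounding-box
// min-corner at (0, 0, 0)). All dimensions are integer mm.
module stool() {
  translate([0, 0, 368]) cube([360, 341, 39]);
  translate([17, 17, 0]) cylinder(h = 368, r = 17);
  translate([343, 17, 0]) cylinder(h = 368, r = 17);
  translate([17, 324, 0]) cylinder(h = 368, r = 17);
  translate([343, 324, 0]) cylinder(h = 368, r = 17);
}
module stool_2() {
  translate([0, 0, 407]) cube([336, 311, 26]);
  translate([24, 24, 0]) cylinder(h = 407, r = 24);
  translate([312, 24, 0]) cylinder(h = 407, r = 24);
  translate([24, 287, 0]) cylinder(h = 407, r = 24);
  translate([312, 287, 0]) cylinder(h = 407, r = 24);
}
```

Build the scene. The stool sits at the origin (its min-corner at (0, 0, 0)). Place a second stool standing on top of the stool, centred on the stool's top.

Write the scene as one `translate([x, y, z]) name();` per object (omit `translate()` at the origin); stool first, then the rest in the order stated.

stool();
translate([12, 15, 407]) stool_2();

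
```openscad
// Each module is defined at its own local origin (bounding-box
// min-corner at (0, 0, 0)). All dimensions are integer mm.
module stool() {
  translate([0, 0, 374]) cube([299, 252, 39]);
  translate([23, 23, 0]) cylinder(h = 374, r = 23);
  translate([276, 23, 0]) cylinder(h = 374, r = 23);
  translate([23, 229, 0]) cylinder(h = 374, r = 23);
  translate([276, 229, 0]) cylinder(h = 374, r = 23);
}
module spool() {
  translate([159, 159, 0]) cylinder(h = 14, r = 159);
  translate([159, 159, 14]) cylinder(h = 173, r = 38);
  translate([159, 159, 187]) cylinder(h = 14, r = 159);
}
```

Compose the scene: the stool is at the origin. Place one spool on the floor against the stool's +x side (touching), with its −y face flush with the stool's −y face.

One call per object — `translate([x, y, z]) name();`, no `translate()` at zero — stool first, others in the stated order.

stool();
translate([299, 0, 0]) spool();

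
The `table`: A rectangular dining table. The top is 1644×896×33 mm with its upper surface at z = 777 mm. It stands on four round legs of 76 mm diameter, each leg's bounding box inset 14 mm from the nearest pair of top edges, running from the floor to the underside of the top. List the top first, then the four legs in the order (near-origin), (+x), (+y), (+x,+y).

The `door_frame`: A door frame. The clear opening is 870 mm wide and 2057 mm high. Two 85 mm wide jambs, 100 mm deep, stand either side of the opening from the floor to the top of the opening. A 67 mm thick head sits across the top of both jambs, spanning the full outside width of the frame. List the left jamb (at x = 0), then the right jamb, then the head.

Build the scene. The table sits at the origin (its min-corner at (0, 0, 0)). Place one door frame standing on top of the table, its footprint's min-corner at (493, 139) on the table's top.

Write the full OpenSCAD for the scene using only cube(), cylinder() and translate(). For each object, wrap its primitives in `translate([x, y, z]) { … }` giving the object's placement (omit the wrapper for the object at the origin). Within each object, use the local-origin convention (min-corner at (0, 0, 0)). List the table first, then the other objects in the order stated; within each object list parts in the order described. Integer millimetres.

translate([0, 0, 744]) cube([1644, 896, 33]);
translate([52, 52, 0]) cylinder(h = 744, r = 38);
translate([1592, 52, 0]) cylinder(h = 744, r = 38);
translate([52, 844, 0]) cylinder(h = 744, r = 38);
translate([1592, 844, 0]) cylinder(h = 744, r = 38);
translate([493, 139, 777]) {
  cube([85, 100, 2057]);
  translate([955, 0, 0]) cube([85, 100, 2057]);
  translate([0, 0, 2057]) cube([1040, 100, 67]);
}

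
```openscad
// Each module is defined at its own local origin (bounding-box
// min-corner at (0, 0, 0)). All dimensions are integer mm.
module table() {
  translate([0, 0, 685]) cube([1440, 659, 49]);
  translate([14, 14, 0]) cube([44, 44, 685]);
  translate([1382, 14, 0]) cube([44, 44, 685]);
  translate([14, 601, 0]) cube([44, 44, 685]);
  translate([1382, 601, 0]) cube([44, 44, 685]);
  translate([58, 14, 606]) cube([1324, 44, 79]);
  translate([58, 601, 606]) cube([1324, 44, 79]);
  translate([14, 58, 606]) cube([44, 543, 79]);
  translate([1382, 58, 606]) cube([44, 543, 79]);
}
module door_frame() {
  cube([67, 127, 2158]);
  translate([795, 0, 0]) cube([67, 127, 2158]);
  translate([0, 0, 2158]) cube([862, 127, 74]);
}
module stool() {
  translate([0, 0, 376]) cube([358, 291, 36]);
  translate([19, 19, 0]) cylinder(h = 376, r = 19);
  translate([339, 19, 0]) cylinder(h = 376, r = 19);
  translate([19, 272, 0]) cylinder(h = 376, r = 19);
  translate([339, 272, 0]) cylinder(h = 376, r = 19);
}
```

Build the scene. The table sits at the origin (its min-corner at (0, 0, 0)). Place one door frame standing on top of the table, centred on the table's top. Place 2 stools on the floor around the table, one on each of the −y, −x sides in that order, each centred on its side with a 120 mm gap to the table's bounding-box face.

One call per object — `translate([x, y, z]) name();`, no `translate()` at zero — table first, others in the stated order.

table();
translate([289, 266, 734]) door_frame();
translate([541, -411, 0]) stool();
translate([-478, 184, 0]) stool();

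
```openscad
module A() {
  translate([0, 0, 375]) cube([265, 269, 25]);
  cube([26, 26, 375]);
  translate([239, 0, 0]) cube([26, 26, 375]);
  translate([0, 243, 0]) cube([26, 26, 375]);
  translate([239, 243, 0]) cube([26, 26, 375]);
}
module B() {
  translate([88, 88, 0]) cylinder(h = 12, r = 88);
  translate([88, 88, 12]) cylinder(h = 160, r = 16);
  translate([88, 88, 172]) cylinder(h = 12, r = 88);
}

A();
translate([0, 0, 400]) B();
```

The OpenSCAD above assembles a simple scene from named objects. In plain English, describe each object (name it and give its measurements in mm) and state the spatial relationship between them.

A is a four-legged stool. The seat is 265×269 mm, 25 mm thick, top at z = 400 mm. It stands on four square legs, each 26×26 mm in cross-section, from z = 0 to the seat underside, each flush with a corner of the seat.

B is a spool: two coaxial disc flanges of radius 88 mm and thickness 12 mm, joined by a core cylinder of radius 16 mm and height 160 mm. The lower flange rests on z = 0 and the three cylinders share a vertical axis.

The spool is on top of the stool.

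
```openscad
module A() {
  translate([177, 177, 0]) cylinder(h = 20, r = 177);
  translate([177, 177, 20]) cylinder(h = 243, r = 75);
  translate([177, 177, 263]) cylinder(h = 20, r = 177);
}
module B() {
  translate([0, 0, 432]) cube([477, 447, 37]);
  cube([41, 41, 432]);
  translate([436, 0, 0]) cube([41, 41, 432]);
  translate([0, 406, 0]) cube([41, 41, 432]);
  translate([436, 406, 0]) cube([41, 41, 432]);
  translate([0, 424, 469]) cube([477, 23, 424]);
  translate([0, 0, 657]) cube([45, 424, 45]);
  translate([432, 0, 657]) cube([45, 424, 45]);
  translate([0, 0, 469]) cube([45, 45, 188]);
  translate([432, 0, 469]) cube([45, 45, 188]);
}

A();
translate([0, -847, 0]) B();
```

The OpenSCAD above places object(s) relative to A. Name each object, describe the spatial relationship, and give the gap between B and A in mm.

The chair's nearest face is 400 mm from the spool's −y face.

A is a spool. B is a chair. The chair is on the floor beside the spool on its −y side. The gap between the chair and the spool is 400 mm.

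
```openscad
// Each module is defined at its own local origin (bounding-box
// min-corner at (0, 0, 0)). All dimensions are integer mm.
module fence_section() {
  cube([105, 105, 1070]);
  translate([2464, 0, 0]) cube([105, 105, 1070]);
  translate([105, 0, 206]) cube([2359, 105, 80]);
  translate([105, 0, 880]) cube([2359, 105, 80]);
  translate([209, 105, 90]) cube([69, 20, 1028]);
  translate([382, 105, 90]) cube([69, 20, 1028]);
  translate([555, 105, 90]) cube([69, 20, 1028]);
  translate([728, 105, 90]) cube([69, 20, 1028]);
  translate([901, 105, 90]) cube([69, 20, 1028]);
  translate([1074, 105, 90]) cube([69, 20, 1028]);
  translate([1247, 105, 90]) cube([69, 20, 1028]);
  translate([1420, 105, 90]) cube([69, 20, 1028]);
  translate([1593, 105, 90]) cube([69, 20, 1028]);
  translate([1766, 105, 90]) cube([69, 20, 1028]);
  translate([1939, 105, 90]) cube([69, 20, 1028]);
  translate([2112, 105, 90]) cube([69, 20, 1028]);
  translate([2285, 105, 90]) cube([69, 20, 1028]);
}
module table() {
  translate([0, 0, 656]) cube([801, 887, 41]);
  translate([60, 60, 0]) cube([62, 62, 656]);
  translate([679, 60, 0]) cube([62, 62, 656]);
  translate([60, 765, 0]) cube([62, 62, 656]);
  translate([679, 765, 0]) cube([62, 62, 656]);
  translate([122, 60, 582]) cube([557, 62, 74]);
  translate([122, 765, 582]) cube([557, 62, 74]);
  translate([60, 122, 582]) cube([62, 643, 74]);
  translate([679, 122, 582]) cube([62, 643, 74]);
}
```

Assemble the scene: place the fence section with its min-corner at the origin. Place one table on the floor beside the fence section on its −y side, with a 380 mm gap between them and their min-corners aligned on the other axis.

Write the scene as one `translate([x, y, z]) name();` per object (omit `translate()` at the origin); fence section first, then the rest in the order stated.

fence_section();
translate([0, -1267, 0]) table();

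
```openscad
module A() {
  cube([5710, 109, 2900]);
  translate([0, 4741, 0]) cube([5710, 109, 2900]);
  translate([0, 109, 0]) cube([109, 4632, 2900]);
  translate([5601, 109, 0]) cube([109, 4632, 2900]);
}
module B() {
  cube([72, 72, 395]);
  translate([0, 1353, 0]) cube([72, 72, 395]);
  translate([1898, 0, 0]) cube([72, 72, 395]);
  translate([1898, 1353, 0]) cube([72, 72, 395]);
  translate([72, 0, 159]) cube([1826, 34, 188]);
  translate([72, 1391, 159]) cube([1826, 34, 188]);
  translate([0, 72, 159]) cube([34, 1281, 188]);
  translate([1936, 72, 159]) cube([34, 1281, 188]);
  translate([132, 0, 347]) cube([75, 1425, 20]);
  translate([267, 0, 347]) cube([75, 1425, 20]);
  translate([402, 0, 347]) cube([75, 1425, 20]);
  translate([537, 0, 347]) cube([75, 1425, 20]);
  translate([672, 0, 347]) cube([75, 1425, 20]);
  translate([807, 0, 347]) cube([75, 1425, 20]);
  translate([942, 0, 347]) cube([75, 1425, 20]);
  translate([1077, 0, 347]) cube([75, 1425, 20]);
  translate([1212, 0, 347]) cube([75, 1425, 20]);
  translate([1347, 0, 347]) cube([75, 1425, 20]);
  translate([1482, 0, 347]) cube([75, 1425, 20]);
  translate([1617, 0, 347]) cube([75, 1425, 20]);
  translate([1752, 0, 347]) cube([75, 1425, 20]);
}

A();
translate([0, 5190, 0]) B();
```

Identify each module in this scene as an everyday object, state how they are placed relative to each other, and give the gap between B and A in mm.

The bed frame's nearest face is 340 mm from the house frame's +y face.

A is a house frame. B is a bed frame. The bed frame is on the floor beside the house frame on its +y side. The gap between the bed frame and the house frame is 340 mm.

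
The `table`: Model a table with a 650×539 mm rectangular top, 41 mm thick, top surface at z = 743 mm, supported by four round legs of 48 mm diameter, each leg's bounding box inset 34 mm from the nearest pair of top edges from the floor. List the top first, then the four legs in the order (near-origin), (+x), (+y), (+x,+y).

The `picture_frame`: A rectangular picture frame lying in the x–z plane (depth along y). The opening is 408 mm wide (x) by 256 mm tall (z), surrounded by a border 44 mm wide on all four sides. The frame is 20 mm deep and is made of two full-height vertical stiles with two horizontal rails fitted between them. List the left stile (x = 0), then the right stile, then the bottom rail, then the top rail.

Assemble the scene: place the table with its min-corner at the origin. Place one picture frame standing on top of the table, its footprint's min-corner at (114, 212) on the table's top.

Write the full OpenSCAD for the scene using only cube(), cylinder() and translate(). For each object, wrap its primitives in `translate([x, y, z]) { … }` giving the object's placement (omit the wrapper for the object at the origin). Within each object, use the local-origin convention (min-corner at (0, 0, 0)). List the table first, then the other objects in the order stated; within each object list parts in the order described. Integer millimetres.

translate([0, 0, 702]) cube([650, 539, 41]);
translate([58, 58, 0]) cylinder(h = 702, r = 24);
translate([592, 58, 0]) cylinder(h = 702, r = 24);
translate([58, 481, 0]) cylinder(h = 702, r = 24);
translate([592, 481, 0]) cylinder(h = 702, r = 24);
translate([114, 212, 743]) {
  cube([44, 20, 344]);
  translate([452, 0, 0]) cube([44, 20, 344]);
  translate([44, 0, 0]) cube([408, 20, 44]);
  translate([44, 0, 300]) cube([408, 20, 44]);
}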